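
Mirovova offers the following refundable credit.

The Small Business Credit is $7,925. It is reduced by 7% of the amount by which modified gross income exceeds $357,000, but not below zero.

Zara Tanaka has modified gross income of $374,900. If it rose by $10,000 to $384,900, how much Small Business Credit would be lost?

At $374,900 — 7% of the $17,900 excess over $357,000 is $1,253; credit = $7,925 − $1,253 = $6,672.
At $384,900 — 7% of the $27,900 excess over $357,000 is $1,953; credit = $7,925 − $1,953 = $5,972.
Lost: $6,672 − $5,972 = $700.

$700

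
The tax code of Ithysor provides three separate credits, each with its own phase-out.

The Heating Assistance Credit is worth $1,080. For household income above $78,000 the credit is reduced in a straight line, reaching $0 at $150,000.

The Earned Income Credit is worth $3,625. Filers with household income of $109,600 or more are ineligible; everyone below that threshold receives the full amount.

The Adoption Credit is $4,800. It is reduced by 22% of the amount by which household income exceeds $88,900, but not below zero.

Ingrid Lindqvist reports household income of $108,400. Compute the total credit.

Heating Assistance Credit: $108,400 is $30,400 into a $72,000 phase-out range, leaving 41,600/72,000 of the credit: $1,080 × 41,600/72,000 = $624.
Earned Income Credit: $108,400 is below the $109,600 cutoff, so the full $3,625 applies.
Adoption Credit: 22% of the $19,500 excess over $88,900 is $4,290; credit = $4,800 − $4,290 = $510.
Total: $624 + $3,625 + $510 = $4,759.

$4,759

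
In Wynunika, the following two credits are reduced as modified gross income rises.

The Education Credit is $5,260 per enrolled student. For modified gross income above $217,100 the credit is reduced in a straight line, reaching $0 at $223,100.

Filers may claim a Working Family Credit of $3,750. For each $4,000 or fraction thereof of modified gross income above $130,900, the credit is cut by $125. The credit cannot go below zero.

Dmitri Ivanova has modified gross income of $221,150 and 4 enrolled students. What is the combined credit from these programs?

$7,713

Education Credit: base = 4 × $5,260 = $21,040. $221,150 is $4,050 into a $6,000 phase-out range, leaving 1,950/6,000 of the credit: $21,040 × 1,950/6,000 = $6,838.
Working Family Credit: income exceeds $130,900 by $90,250, which is 23 full-or-partial $4,000 increments; reduction = 23 × $125 = $2,875, leaving $875.
Total: $6,838 + $875 = $7,713.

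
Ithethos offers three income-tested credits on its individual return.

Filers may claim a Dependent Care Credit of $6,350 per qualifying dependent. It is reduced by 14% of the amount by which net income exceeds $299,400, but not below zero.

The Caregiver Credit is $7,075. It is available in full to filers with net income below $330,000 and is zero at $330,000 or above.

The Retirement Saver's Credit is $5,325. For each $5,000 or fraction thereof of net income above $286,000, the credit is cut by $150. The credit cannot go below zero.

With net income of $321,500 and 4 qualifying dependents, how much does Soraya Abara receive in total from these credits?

$33,506

Dependent Care Credit: base = 4 × $6,350 = $25,400. 14% of the $22,100 excess over $299,400 is $3,094; credit = $25,400 − $3,094 = $22,306.
Caregiver Credit: $321,500 is below the $330,000 cutoff, so the full $7,075 applies.
Retirement Saver's Credit: income exceeds $286,000 by $35,500, which is 8 full-or-partial $5,000 increments; reduction = 8 × $150 = $1,200, leaving $4,125.
Total: $22,306 + $7,075 + $4,125 = $33,506.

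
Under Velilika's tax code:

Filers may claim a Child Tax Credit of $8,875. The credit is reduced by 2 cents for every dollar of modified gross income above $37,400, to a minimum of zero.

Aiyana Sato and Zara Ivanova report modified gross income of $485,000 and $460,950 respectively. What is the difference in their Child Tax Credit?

$404

Aiyana ($485,000): Child Tax Credit: 2% of the $447,600 excess over $37,400 is $8,952 ≥ base, so the credit is $0.
Zara ($460,950): Child Tax Credit: 2% of the $423,550 excess over $37,400 is $8,471; credit = $8,875 − $8,471 = $404.
Difference: |$0 − $404| = $404.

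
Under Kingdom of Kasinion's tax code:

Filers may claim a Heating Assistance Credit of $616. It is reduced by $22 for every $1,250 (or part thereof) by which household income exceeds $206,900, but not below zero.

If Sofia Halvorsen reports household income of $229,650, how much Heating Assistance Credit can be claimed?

Heating Assistance Credit: income exceeds $206,900 by $22,750, which is 19 full-or-partial $1,250 increments; reduction = 19 × $22 = $418, leaving $198.

$198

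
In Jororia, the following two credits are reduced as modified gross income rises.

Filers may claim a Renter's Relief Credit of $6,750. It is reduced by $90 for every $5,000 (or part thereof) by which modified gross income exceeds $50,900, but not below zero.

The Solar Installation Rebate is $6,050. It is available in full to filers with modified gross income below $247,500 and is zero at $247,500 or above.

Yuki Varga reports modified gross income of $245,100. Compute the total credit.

Renter's Relief Credit: income exceeds $50,900 by $194,200, which is 39 full-or-partial $5,000 increments; reduction = 39 × $90 = $3,510, leaving $3,240.
Solar Installation Rebate: $245,100 is below the $247,500 cutoff, so the full $6,050 applies.
Total: $3,240 + $6,050 = $9,290.

$9,290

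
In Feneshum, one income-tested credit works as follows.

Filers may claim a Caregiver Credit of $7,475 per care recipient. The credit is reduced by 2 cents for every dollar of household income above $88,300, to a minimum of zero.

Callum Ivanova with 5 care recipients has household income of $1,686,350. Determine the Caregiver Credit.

Caregiver Credit: base = 5 × $7,475 = $37,375. 2% of the $1,598,050 excess over $88,300 is $31,961; credit = $37,375 − $31,961 = $5,414.

$5,414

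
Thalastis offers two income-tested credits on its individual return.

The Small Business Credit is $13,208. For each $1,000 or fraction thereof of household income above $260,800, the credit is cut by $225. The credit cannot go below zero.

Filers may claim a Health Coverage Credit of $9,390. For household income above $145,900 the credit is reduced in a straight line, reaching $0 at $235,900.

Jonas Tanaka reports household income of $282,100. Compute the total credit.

$8,258

Small Business Credit: income exceeds $260,800 by $21,300, which is 22 full-or-partial $1,000 increments; reduction = 22 × $225 = $4,950, leaving $8,258.
Health Coverage Credit: $282,100 is at or above $235,900, so the credit is $0.
Total: $8,258 + $0 = $8,258.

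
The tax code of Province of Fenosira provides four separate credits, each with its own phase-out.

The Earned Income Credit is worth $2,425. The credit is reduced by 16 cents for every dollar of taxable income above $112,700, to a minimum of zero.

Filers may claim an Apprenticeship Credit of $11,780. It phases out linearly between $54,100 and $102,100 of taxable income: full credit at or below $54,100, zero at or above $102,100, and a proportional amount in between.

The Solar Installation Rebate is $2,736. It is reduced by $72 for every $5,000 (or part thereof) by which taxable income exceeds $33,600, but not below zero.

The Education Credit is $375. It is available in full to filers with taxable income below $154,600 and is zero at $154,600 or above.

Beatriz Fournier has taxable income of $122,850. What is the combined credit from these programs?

$2,616

Earned Income Credit: 16% of the $10,150 excess over $112,700 is $1,624; credit = $2,425 − $1,624 = $801.
Apprenticeship Credit: $122,850 is at or above $102,100, so the credit is $0.
Solar Installation Rebate: income exceeds $33,600 by $89,250, which is 18 full-or-partial $5,000 increments; reduction = 18 × $72 = $1,296, leaving $1,440.
Education Credit: $122,850 is below the $154,600 cutoff, so the full $375 applies.
Total: $801 + $0 + $1,440 + $375 = $2,616.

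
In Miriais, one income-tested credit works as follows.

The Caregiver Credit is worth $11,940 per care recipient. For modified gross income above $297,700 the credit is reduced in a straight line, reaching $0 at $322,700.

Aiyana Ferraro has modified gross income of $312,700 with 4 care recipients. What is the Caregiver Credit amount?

Caregiver Credit: base = 4 × $11,940 = $47,760. $312,700 is $15,000 into a $25,000 phase-out range, leaving 10,000/25,000 of the credit: $47,760 × 10,000/25,000 = $19,104.

$19,104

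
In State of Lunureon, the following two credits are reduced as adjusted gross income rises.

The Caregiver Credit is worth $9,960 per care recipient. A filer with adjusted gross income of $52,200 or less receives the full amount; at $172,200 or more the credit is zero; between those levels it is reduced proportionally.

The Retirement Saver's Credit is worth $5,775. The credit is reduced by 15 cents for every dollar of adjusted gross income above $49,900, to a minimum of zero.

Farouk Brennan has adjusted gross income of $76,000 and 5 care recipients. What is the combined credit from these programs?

Caregiver Credit: base = 5 × $9,960 = $49,800. $76,000 is $23,800 into a $120,000 phase-out range, leaving 96,200/120,000 of the credit: $49,800 × 96,200/120,000 = $39,923.
Retirement Saver's Credit: 15% of the $26,100 excess over $49,900 is $3,915; credit = $5,775 − $3,915 = $1,860.
Total: $39,923 + $1,860 = $41,783.

$41,783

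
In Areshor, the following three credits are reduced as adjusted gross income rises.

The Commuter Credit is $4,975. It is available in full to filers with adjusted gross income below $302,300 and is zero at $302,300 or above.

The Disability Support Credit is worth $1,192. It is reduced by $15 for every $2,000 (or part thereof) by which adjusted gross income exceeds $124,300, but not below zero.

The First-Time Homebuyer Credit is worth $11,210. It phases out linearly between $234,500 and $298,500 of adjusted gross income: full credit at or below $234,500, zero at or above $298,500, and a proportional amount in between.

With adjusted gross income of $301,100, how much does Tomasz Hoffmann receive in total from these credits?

$4,975

Commuter Credit: $301,100 is below the $302,300 cutoff, so the full $4,975 applies.
Disability Support Credit: income exceeds $124,300 by $176,800 → 89 increments × $15 = $1,335 ≥ base, so the credit is $0.
First-Time Homebuyer Credit: $301,100 is at or above $298,500, so the credit is $0.
Total: $4,975 + $0 + $0 = $4,975.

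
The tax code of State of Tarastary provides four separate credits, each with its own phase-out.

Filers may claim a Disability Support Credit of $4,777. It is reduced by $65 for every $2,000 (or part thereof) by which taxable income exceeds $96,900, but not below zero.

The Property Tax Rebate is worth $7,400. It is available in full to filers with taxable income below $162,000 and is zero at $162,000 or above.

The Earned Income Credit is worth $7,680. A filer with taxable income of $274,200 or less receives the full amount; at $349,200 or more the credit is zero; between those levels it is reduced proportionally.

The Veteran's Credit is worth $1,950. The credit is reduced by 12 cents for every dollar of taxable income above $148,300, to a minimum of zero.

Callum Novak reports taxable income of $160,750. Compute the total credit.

$18,233

Disability Support Credit: income exceeds $96,900 by $63,850, which is 32 full-or-partial $2,000 increments; reduction = 32 × $65 = $2,080, leaving $2,697.
Property Tax Rebate: $160,750 is below the $162,000 cutoff, so the full $7,400 applies.
Earned Income Credit: $160,750 is at or below the $274,200 threshold, so the full $7,680 applies.
Veteran's Credit: 12% of the $12,450 excess over $148,300 is $1,494; credit = $1,950 − $1,494 = $456.
Total: $2,697 + $7,400 + $7,680 + $456 = $18,233.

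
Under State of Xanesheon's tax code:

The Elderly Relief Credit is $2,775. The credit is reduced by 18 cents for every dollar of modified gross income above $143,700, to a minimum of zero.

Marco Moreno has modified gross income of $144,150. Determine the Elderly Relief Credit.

$2,694

Elderly Relief Credit: 18% of the $450 excess over $143,700 is $81; credit = $2,775 − $81 = $2,694.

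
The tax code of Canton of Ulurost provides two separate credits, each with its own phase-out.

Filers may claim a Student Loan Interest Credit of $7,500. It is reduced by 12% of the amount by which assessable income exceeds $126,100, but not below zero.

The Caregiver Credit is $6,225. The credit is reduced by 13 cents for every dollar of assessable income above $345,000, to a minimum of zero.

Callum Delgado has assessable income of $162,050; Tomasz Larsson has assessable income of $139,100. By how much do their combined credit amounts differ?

$2,754

Callum ($162,050): Student Loan Interest Credit: 12% of the $35,950 excess over $126,100 is $4,314; credit = $7,500 − $4,314 = $3,186. Caregiver Credit: $162,050 is at or below the $345,000 threshold, so the full $6,225 applies. total $3,186 + $6,225 = $9,411
Tomasz ($139,100): Student Loan Interest Credit: 12% of the $13,000 excess over $126,100 is $1,560; credit = $7,500 − $1,560 = $5,940. Caregiver Credit: $139,100 is at or below the $345,000 threshold, so the full $6,225 applies. total $5,940 + $6,225 = $12,165
Difference: |$9,411 − $12,165| = $2,754.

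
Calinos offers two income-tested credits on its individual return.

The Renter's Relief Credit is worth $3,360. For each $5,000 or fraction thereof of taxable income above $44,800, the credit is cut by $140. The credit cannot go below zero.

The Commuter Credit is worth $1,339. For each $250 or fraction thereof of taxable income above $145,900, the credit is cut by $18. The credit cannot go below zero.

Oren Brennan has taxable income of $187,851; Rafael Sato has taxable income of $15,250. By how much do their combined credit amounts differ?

Oren ($187,851): Renter's Relief Credit: income exceeds $44,800 by $143,051 → 29 increments × $140 = $4,060 ≥ base, so the credit is $0. Commuter Credit: income exceeds $145,900 by $41,951 → 168 increments × $18 = $3,024 ≥ base, so the credit is $0. total $0 + $0 = $0
Rafael ($15,250): Renter's Relief Credit: $15,250 is at or below the $44,800 threshold, so the full $3,360 applies. Commuter Credit: $15,250 is at or below the $145,900 threshold, so the full $1,339 applies. total $3,360 + $1,339 = $4,699
Difference: |$0 − $4,699| = $4,699.

$4,699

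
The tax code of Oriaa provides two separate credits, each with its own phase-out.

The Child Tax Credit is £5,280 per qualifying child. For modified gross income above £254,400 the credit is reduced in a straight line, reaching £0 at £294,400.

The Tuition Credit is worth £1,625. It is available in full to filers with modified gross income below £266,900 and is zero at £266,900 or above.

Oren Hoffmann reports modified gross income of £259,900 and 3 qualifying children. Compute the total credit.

Child Tax Credit: base = 3 × £5,280 = £15,840. £259,900 is £5,500 into a £40,000 phase-out range, leaving 34,500/40,000 of the credit: £15,840 × 34,500/40,000 = £13,662.
Tuition Credit: £259,900 is below the £266,900 cutoff, so the full £1,625 applies.
Total: £13,662 + £1,625 = £15,287.

£15,287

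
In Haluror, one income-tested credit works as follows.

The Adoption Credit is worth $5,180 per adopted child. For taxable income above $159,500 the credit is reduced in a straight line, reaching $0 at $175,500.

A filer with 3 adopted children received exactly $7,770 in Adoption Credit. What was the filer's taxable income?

$167,500

Full credit = 3 × $5,180 = $15,540.
$7,770 is 7,770/15,540 of the full $15,540, so 7,770/15,540 of the $16,000 range has been used: income = $159,500 + $16,000 × 7,770/15,540 = $167,500.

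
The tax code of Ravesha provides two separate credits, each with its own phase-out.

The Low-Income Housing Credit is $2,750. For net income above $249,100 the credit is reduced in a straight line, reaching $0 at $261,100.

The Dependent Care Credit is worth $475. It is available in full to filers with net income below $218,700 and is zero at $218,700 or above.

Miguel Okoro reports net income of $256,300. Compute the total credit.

$1,100

Low-Income Housing Credit: $256,300 is $7,200 into a $12,000 phase-out range, leaving 4,800/12,000 of the credit: $2,750 × 4,800/12,000 = $1,100.
Dependent Care Credit: $256,300 meets or exceeds the $218,700 cutoff, so the credit is $0.
Total: $1,100 + $0 = $1,100.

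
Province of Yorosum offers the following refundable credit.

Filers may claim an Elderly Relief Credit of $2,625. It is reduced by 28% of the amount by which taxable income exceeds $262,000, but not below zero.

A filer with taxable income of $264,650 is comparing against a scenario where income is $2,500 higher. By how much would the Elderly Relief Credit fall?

At $264,650 — 28% of the $2,650 excess over $262,000 is $742; credit = $2,625 − $742 = $1,883.
At $267,150 — 28% of the $5,150 excess over $262,000 is $1,442; credit = $2,625 − $1,442 = $1,183.
Lost: $1,883 − $1,183 = $700.

$700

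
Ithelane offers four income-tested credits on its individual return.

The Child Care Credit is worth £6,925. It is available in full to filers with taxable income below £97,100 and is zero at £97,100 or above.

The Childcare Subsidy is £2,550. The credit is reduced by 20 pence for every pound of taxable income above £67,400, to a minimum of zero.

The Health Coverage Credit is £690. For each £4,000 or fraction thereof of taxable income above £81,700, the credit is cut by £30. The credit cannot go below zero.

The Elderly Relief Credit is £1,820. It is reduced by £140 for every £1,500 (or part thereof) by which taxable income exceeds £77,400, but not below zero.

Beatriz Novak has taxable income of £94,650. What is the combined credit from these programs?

£7,635

Child Care Credit: £94,650 is below the £97,100 cutoff, so the full £6,925 applies.
Childcare Subsidy: 20% of the £27,250 excess over £67,400 is £5,450 ≥ base, so the credit is £0.
Health Coverage Credit: income exceeds £81,700 by £12,950, which is 4 full-or-partial £4,000 increments; reduction = 4 × £30 = £120, leaving £570.
Elderly Relief Credit: income exceeds £77,400 by £17,250, which is 12 full-or-partial £1,500 increments; reduction = 12 × £140 = £1,680, leaving £140.
Total: £6,925 + £0 + £570 + £140 = £7,635.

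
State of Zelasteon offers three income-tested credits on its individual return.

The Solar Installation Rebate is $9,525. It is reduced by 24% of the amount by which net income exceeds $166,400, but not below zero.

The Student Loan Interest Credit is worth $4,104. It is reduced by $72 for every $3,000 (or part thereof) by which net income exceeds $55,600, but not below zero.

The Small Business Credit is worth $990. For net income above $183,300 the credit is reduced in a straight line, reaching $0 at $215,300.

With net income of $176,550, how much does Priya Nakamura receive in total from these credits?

$9,231

Solar Installation Rebate: 24% of the $10,150 excess over $166,400 is $2,436; credit = $9,525 − $2,436 = $7,089.
Student Loan Interest Credit: income exceeds $55,600 by $120,950, which is 41 full-or-partial $3,000 increments; reduction = 41 × $72 = $2,952, leaving $1,152.
Small Business Credit: $176,550 is at or below the $183,300 threshold, so the full $990 applies.
Total: $7,089 + $1,152 + $990 = $9,231.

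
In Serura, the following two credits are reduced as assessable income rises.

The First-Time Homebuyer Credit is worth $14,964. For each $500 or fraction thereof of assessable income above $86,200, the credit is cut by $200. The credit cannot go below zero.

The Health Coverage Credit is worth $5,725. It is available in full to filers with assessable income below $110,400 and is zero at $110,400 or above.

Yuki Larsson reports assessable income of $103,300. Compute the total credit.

$13,689

First-Time Homebuyer Credit: income exceeds $86,200 by $17,100, which is 35 full-or-partial $500 increments; reduction = 35 × $200 = $7,000, leaving $7,964.
Health Coverage Credit: $103,300 is below the $110,400 cutoff, so the full $5,725 applies.
Total: $7,964 + $5,725 = $13,689.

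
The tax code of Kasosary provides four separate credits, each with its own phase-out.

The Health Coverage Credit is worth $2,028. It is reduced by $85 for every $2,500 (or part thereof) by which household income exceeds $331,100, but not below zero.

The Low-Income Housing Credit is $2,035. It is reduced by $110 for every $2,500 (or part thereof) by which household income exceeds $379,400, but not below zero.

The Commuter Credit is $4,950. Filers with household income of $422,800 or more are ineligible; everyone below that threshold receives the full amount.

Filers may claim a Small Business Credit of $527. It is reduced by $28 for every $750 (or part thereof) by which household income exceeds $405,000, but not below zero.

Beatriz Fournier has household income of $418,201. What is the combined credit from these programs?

$5,248

Health Coverage Credit: income exceeds $331,100 by $87,101 → 35 increments × $85 = $2,975 ≥ base, so the credit is $0.
Low-Income Housing Credit: income exceeds $379,400 by $38,801, which is 16 full-or-partial $2,500 increments; reduction = 16 × $110 = $1,760, leaving $275.
Commuter Credit: $418,201 is below the $422,800 cutoff, so the full $4,950 applies.
Small Business Credit: income exceeds $405,000 by $13,201, which is 18 full-or-partial $750 increments; reduction = 18 × $28 = $504, leaving $23.
Total: $0 + $275 + $4,950 + $23 = $5,248.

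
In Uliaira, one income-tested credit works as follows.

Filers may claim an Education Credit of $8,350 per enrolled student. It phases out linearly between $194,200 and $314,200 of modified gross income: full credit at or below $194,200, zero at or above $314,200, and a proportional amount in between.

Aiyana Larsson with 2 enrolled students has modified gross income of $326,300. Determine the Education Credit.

Education Credit: base = 2 × $8,350 = $16,700. $326,300 is at or above $314,200, so the credit is $0.

$0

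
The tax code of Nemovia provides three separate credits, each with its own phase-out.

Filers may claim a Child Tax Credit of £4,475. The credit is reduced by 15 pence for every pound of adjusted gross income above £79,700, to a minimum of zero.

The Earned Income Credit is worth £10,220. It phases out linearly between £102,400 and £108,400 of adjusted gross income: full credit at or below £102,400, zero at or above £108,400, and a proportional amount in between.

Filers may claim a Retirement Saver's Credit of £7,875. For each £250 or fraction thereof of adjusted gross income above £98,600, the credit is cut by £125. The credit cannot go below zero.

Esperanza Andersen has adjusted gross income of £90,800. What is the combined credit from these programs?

Child Tax Credit: 15% of the £11,100 excess over £79,700 is £1,665; credit = £4,475 − £1,665 = £2,810.
Earned Income Credit: £90,800 is at or below the £102,400 threshold, so the full £10,220 applies.
Retirement Saver's Credit: £90,800 is at or below the £98,600 threshold, so the full £7,875 applies.
Total: £2,810 + £10,220 + £7,875 = £20,905.

£20,905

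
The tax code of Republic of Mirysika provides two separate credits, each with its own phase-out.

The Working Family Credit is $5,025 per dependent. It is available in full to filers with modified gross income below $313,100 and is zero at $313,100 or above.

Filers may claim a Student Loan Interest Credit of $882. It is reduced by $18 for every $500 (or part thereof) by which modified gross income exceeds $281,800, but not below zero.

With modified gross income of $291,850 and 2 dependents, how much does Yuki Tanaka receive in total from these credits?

Working Family Credit: base = 2 × $5,025 = $10,050. $291,850 is below the $313,100 cutoff, so the full $10,050 applies.
Student Loan Interest Credit: income exceeds $281,800 by $10,050, which is 21 full-or-partial $500 increments; reduction = 21 × $18 = $378, leaving $504.
Total: $10,050 + $504 = $10,554.

$10,554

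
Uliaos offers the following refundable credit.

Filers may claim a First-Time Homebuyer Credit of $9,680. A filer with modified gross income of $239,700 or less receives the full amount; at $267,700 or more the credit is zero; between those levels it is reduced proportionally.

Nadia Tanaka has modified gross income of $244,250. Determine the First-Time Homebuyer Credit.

First-Time Homebuyer Credit: $244,250 is $4,550 into a $28,000 phase-out range, leaving 23,450/28,000 of the credit: $9,680 × 23,450/28,000 = $8,107.

$8,107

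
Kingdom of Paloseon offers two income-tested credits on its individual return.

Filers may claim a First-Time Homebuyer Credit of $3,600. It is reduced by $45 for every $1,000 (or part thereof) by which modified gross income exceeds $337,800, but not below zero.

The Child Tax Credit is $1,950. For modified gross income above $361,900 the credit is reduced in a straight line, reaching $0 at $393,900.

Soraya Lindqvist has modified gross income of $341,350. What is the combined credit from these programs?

$5,370

First-Time Homebuyer Credit: income exceeds $337,800 by $3,550, which is 4 full-or-partial $1,000 increments; reduction = 4 × $45 = $180, leaving $3,420.
Child Tax Credit: $341,350 is at or below the $361,900 threshold, so the full $1,950 applies.
Total: $3,420 + $1,950 = $5,370.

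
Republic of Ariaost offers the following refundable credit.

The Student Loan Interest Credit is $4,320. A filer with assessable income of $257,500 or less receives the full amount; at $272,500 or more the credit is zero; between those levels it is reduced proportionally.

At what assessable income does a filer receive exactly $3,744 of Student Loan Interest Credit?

$259,500

$3,744 is 3,744/4,320 of the full $4,320, so 576/4,320 of the $15,000 range has been used: income = $257,500 + $15,000 × 576/4,320 = $259,500.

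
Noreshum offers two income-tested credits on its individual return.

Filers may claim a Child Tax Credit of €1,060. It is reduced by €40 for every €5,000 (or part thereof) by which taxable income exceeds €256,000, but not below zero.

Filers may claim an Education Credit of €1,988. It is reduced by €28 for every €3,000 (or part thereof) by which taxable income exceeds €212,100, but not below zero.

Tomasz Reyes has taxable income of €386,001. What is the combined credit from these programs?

Child Tax Credit: income exceeds €256,000 by €130,001 → 27 increments × €40 = €1,080 ≥ base, so the credit is €0.
Education Credit: income exceeds €212,100 by €173,901, which is 58 full-or-partial €3,000 increments; reduction = 58 × €28 = €1,624, leaving €364.
Total: €0 + €364 = €364.

€364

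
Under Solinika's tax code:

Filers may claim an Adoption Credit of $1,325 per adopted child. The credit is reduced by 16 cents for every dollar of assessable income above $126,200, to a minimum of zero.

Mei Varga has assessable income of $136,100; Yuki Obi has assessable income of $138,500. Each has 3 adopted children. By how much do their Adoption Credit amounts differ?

$384

Mei ($136,100): Adoption Credit: base = 3 × $1,325 = $3,975. 16% of the $9,900 excess over $126,200 is $1,584; credit = $3,975 − $1,584 = $2,391.
Yuki ($138,500): Adoption Credit: base = 3 × $1,325 = $3,975. 16% of the $12,300 excess over $126,200 is $1,968; credit = $3,975 − $1,968 = $2,007.
Difference: |$2,391 − $2,007| = $384.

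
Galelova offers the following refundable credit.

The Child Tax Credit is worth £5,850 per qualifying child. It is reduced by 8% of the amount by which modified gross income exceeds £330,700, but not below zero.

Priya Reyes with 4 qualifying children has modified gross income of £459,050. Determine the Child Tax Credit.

£13,132

Child Tax Credit: base = 4 × £5,850 = £23,400. 8% of the £128,350 excess over £330,700 is £10,268; credit = £23,400 − £10,268 = £13,132.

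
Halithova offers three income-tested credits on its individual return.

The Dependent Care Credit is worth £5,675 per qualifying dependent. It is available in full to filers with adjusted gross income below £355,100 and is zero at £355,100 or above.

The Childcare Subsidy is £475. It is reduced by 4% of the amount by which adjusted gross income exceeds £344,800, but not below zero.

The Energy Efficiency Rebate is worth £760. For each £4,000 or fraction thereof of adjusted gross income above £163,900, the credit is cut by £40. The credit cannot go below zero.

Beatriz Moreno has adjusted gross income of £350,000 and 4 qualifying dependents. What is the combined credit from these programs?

£22,967

Dependent Care Credit: base = 4 × £5,675 = £22,700. £350,000 is below the £355,100 cutoff, so the full £22,700 applies.
Childcare Subsidy: 4% of the £5,200 excess over £344,800 is £208; credit = £475 − £208 = £267.
Energy Efficiency Rebate: income exceeds £163,900 by £186,100 → 47 increments × £40 = £1,880 ≥ base, so the credit is £0.
Total: £22,700 + £267 + £0 = £22,967.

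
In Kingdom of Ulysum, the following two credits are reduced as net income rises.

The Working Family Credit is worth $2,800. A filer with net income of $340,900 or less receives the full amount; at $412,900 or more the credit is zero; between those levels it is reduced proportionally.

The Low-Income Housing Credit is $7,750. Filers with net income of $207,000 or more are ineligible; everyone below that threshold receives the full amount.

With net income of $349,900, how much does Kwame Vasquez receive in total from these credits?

$2,450

Working Family Credit: $349,900 is $9,000 into a $72,000 phase-out range, leaving 63,000/72,000 of the credit: $2,800 × 63,000/72,000 = $2,450.
Low-Income Housing Credit: $349,900 meets or exceeds the $207,000 cutoff, so the credit is $0.
Total: $2,450 + $0 = $2,450.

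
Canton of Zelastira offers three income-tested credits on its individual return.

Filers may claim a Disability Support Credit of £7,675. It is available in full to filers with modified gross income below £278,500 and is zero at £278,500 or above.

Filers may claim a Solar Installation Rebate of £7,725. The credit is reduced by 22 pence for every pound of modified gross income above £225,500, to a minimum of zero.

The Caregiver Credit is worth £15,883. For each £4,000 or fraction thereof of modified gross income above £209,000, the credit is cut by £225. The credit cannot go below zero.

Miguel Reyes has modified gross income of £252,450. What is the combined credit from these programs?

£22,879

Disability Support Credit: £252,450 is below the £278,500 cutoff, so the full £7,675 applies.
Solar Installation Rebate: 22% of the £26,950 excess over £225,500 is £5,929; credit = £7,725 − £5,929 = £1,796.
Caregiver Credit: income exceeds £209,000 by £43,450, which is 11 full-or-partial £4,000 increments; reduction = 11 × £225 = £2,475, leaving £13,408.
Total: £7,675 + £1,796 + £13,408 = £22,879.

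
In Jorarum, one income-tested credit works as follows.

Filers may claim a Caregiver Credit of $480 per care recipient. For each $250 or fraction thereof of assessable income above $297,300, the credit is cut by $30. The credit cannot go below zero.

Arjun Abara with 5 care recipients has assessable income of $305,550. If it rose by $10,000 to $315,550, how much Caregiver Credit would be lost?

At $305,550 — base = 5 × $480 = $2,400. income exceeds $297,300 by $8,250, which is 33 full-or-partial $250 increments; reduction = 33 × $30 = $990, leaving $1,410.
At $315,550 — base = 5 × $480 = $2,400. income exceeds $297,300 by $18,250, which is 73 full-or-partial $250 increments; reduction = 73 × $30 = $2,190, leaving $210.
Lost: $1,410 − $210 = $1,200.

$1,200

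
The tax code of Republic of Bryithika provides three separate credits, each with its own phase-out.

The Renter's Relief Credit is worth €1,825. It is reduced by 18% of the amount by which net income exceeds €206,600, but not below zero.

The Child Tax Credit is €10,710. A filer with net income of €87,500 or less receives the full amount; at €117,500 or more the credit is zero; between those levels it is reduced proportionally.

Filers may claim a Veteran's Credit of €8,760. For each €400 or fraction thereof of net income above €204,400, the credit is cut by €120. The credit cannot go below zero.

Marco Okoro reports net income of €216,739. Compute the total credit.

Renter's Relief Credit: 18% of the €10,139 excess over €206,600 is €1,825.02 ≥ base, so the credit is €0.
Child Tax Credit: €216,739 is at or above €117,500, so the credit is €0.
Veteran's Credit: income exceeds €204,400 by €12,339, which is 31 full-or-partial €400 increments; reduction = 31 × €120 = €3,720, leaving €5,040.
Total: €0 + €0 + €5,040 = €5,040.

€5,040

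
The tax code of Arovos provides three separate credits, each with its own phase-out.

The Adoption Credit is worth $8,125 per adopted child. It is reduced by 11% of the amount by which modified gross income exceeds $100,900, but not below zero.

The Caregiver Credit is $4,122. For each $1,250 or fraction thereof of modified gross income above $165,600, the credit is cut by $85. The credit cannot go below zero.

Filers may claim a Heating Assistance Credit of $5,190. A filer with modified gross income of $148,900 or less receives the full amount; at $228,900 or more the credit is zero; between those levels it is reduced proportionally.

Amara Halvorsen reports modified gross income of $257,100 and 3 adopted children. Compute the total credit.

Adoption Credit: base = 3 × $8,125 = $24,375. 11% of the $156,200 excess over $100,900 is $17,182; credit = $24,375 − $17,182 = $7,193.
Caregiver Credit: income exceeds $165,600 by $91,500 → 74 increments × $85 = $6,290 ≥ base, so the credit is $0.
Heating Assistance Credit: $257,100 is at or above $228,900, so the credit is $0.
Total: $7,193 + $0 + $0 = $7,193.

$7,193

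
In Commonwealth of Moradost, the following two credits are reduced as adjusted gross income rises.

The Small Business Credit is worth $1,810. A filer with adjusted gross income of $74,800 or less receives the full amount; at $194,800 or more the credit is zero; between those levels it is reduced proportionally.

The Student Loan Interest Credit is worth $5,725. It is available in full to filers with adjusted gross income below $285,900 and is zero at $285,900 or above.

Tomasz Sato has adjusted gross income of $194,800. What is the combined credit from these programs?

Small Business Credit: $194,800 is at or above $194,800, so the credit is $0.
Student Loan Interest Credit: $194,800 is below the $285,900 cutoff, so the full $5,725 applies.
Total: $0 + $5,725 = $5,725.

$5,725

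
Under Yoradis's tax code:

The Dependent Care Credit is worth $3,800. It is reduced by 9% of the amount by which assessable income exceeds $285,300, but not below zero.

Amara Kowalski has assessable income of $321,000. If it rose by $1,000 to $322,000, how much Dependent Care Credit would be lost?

$90

At $321,000 — 9% of the $35,700 excess over $285,300 is $3,213; credit = $3,800 − $3,213 = $587.
At $322,000 — 9% of the $36,700 excess over $285,300 is $3,303; credit = $3,800 − $3,303 = $497.
Lost: $587 − $497 = $90.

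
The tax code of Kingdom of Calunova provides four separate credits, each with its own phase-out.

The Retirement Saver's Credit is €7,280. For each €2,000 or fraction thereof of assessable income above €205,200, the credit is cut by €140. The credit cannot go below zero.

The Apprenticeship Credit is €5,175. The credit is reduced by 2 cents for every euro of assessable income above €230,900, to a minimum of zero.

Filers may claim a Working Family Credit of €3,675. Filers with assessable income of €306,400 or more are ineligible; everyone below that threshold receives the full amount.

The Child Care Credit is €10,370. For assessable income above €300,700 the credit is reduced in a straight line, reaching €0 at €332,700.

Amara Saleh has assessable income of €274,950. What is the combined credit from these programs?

€20,719

Retirement Saver's Credit: income exceeds €205,200 by €69,750, which is 35 full-or-partial €2,000 increments; reduction = 35 × €140 = €4,900, leaving €2,380.
Apprenticeship Credit: 2% of the €44,050 excess over €230,900 is €881; credit = €5,175 − €881 = €4,294.
Working Family Credit: €274,950 is below the €306,400 cutoff, so the full €3,675 applies.
Child Care Credit: €274,950 is at or below the €300,700 threshold, so the full €10,370 applies.
Total: €2,380 + €4,294 + €3,675 + €10,370 = €20,719.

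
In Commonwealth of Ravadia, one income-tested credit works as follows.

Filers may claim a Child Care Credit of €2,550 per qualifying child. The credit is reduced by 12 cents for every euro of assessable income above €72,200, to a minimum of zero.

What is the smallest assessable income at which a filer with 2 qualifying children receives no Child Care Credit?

€114,700

Full credit = 2 × €2,550 = €5,100.
The credit falls by 12% of each euro above €72,200, so it reaches zero when the excess is €5,100 / 12% = €42,500: income = €72,200 + €42,500 = €114,700.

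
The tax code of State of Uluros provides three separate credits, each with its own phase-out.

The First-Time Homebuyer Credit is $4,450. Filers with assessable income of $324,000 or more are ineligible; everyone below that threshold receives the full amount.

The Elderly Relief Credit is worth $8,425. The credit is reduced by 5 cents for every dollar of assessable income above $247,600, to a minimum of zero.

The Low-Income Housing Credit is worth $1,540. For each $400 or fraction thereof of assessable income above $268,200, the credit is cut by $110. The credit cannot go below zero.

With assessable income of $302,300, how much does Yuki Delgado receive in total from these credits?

First-Time Homebuyer Credit: $302,300 is below the $324,000 cutoff, so the full $4,450 applies.
Elderly Relief Credit: 5% of the $54,700 excess over $247,600 is $2,735; credit = $8,425 − $2,735 = $5,690.
Low-Income Housing Credit: income exceeds $268,200 by $34,100 → 86 increments × $110 = $9,460 ≥ base, so the credit is $0.
Total: $4,450 + $5,690 + $0 = $10,140.

$10,140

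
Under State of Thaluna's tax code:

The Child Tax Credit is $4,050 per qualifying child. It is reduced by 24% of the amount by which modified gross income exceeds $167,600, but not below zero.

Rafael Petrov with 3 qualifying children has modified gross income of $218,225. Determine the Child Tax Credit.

$0

Child Tax Credit: base = 3 × $4,050 = $12,150. 24% of the $50,625 excess over $167,600 is $12,150 ≥ base, so the credit is $0.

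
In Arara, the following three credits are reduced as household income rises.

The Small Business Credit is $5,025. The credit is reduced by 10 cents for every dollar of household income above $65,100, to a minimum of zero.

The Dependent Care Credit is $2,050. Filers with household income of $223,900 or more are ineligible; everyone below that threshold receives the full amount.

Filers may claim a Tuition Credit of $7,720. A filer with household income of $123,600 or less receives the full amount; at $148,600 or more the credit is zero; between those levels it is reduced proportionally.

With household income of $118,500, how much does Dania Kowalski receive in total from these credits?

Small Business Credit: 10% of the $53,400 excess over $65,100 is $5,340 ≥ base, so the credit is $0.
Dependent Care Credit: $118,500 is below the $223,900 cutoff, so the full $2,050 applies.
Tuition Credit: $118,500 is at or below the $123,600 threshold, so the full $7,720 applies.
Total: $0 + $2,050 + $7,720 = $9,770.

$9,770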